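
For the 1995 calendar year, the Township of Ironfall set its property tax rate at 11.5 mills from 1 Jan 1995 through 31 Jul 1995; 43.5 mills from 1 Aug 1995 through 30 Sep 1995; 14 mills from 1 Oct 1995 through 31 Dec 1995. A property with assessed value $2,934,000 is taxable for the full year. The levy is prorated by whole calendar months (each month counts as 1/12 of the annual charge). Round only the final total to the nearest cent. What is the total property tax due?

$51,222.75

1 Jan – 31 Jul 1995: 7 months at 11.5 mills → $2,934,000 × 1.15% × 7/12 = $19,682.2500
1 Aug – 30 Sep 1995: 2 months at 43.5 mills → $2,934,000 × 4.35% × 2/12 = $21,271.5000
1 Oct – 31 Dec 1995: 3 months at 14 mills → $2,934,000 × 1.4% × 3/12 = $10,269.0000
Total = $51,222.7500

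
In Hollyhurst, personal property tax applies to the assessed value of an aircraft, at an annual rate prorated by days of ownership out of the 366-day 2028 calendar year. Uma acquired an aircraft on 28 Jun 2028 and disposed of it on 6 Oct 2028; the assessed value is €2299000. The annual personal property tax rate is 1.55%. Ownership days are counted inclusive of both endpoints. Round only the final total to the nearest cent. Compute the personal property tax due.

€9833.56

Days held (28 Jun – 6 Oct 2028): 101 out of 366
Tax = €2299000 × 1.55% × 101/366 = €9833.5642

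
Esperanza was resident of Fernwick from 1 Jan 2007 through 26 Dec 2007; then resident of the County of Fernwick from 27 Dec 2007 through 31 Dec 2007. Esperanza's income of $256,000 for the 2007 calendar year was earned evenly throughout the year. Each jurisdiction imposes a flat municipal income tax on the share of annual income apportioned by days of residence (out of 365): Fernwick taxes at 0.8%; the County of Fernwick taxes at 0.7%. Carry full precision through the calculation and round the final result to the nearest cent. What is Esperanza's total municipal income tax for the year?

$2,044.49

Fernwick, 1 Jan – 26 Dec 2007: 360 days → $256,000 × 0.8% × 360/365 = $2,019.9452
The County of Fernwick, 27 Dec – 31 Dec 2007: 5 days → $256,000 × 0.7% × 5/365 = $24.5479
Total = $2,044.4932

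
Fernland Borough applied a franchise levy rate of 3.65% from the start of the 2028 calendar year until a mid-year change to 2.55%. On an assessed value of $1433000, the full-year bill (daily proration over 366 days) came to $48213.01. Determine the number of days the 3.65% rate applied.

271 days

Let d = days at the first rate; then 366 − d days at the second rate.
$1433000 × [3.65%·d + 2.55%·(366−d)] / 366 = $48213.01
Solving gives d = 271, so the new rate took effect on 28 Sep 2028.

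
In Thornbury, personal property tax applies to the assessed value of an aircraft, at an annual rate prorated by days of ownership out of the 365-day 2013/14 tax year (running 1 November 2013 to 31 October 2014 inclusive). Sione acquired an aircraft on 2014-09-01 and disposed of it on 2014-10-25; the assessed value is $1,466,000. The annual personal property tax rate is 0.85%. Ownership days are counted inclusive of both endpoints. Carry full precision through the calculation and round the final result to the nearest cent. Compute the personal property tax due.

$1,877.68

Days held (2014-09-01 to 2014-10-25): 55 out of 365
Tax = $1,466,000 × 0.85% × 55/365 = $1,877.6849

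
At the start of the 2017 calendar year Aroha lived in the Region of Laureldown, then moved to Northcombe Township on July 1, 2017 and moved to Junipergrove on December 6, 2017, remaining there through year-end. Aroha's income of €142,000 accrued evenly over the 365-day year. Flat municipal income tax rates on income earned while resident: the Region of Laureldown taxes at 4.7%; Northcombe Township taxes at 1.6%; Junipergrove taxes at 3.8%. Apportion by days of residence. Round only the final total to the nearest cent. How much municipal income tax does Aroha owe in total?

€4,677.44

The Region of Laureldown, January 1 – June 30, 2017: 181 days → €142,000 × 4.7% × 181/365 = €3,309.5726
Northcombe Township, July 1 – December 5, 2017: 158 days → €142,000 × 1.6% × 158/365 = €983.4959
Junipergrove, December 6 – December 31, 2017: 26 days → €142,000 × 3.8% × 26/365 = €384.3726
Total = €4,677.4411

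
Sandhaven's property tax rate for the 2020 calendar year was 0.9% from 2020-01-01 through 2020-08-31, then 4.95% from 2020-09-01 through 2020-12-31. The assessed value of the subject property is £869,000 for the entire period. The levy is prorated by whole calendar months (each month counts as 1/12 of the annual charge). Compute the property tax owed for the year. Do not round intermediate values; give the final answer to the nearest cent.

2020-01-01 to 2020-08-31: 8 months at 0.9% → £869,000 × 0.9% × 8/12 = £5,214.0000
2020-09-01 to 2020-12-31: 4 months at 4.95% → £869,000 × 4.95% × 4/12 = £14,338.5000
Total = £19,552.5000

£19,552.50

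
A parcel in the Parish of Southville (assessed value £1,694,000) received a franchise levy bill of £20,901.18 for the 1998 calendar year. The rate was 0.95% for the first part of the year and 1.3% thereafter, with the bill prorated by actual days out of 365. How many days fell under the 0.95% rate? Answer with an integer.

Let d = days at the first rate; then 365 − d days at the second rate.
£1,694,000 × [0.95%·d + 1.3%·(365−d)] / 365 = £20,901.18
Solving gives d = 69, so the new rate took effect on March 11, 1998.

69 days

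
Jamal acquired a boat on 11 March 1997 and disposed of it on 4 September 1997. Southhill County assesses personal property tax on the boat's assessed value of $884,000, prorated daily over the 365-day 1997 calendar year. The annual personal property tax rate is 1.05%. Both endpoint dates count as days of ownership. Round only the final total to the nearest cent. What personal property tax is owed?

Days held (11 March – 4 September 1997): 178 out of 365
Tax = $884,000 × 1.05% × 178/365 = $4,526.5644

$4,526.56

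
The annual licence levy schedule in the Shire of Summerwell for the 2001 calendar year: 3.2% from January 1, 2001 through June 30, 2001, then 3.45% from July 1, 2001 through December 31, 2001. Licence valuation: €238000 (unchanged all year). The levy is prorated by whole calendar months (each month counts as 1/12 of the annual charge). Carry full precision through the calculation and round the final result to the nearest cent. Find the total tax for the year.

€7913.50

January 1 – June 30, 2001: 6 months at 3.2% → €238000 × 3.2% × 6/12 = €3808.0000
July 1 – December 31, 2001: 6 months at 3.45% → €238000 × 3.45% × 6/12 = €4105.5000
Total = €7913.5000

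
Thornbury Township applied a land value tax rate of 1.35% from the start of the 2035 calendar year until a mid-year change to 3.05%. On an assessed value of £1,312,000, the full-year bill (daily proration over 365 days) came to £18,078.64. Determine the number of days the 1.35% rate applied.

359 days

Let d = days at the first rate; then 365 − d days at the second rate.
£1,312,000 × [1.35%·d + 3.05%·(365−d)] / 365 = £18,078.64
Solving gives d = 359, so the new rate took effect on 26 December 2035.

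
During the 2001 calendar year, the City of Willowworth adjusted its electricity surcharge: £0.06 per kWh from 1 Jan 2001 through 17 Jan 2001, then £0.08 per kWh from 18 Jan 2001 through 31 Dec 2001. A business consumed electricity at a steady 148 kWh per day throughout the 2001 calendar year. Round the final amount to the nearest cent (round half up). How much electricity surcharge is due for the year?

£4,271.28

1 Jan – 17 Jan 2001: 17 days × 148 kWh/day = 2,516 kWh at £0.06/kWh → £150.96
18 Jan – 31 Dec 2001: 348 days × 148 kWh/day = 51,504 kWh at £0.08/kWh → £4,120.32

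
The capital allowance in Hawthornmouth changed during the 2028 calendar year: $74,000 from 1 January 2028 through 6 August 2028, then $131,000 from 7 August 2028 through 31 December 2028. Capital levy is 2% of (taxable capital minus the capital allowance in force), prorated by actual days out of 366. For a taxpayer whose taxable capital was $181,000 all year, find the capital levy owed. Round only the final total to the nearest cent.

1 January – 6 August 2028: 219 days, exemption $74,000 → ($181,000 − $74,000) × 2% × 219/366 = $1,280.4918
7 August – 31 December 2028: 147 days, exemption $131,000 → ($181,000 − $131,000) × 2% × 147/366 = $401.6393
Total = $1,682.1311

$1,682.13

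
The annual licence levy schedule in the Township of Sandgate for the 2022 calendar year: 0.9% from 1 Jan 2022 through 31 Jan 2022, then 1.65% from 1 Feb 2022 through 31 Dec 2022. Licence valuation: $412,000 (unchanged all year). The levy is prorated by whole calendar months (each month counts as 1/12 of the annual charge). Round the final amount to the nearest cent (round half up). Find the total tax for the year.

$6,540.50

1 Jan – 31 Jan 2022: 1 month at 0.9% → $412,000 × 0.9% × 1/12 = $309.0000
1 Feb – 31 Dec 2022: 11 months at 1.65% → $412,000 × 1.65% × 11/12 = $6,231.5000
Total = $6,540.5000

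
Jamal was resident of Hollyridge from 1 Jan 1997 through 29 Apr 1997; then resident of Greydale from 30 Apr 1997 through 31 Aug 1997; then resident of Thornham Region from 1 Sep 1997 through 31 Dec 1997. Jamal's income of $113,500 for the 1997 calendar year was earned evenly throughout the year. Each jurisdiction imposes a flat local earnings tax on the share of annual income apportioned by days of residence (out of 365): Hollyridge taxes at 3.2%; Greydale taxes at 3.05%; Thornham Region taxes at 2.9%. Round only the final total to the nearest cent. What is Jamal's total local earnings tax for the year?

$3,460.35

Hollyridge, 1 Jan – 29 Apr 1997: 119 days → $113,500 × 3.2% × 119/365 = $1,184.1315
Greydale, 30 Apr – 31 Aug 1997: 124 days → $113,500 × 3.05% × 124/365 = $1,176.0466
Thornham Region, 1 Sep – 31 Dec 1997: 122 days → $113,500 × 2.9% × 122/365 = $1,100.1726
Total = $3,460.3507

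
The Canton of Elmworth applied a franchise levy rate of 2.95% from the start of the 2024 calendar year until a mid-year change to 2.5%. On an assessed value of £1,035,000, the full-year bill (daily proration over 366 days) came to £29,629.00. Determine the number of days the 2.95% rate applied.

Let d = days at the first rate; then 366 − d days at the second rate.
£1,035,000 × [2.95%·d + 2.5%·(366−d)] / 366 = £29,629.00
Solving gives d = 295, so the new rate took effect on 22 Oct 2024.

295 days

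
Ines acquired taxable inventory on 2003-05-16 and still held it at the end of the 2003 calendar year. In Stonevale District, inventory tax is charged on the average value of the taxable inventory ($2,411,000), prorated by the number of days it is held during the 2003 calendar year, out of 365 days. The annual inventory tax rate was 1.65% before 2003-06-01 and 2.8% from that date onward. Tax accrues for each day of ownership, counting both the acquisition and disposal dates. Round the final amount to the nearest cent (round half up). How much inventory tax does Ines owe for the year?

2003-05-16 to 2003-05-31: 16 days at 1.65% → $2,411,000 × 1.65% × 16/365 = $1,743.8466
2003-06-01 to 2003-12-31: 214 days at 2.8% → $2,411,000 × 2.8% × 214/365 = $39,580.0329
Total = $41,323.8795

$41,323.88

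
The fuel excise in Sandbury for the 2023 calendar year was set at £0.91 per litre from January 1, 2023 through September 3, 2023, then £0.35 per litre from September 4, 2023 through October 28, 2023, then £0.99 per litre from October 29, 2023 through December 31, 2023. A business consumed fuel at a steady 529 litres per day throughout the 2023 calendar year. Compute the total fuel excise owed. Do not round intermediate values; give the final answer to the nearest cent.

January 1 – September 3, 2023: 246 days × 529 litres/day = 130,134 litres at £0.91/litre → £118,421.94
September 4 – October 28, 2023: 55 days × 529 litres/day = 29,095 litres at £0.35/litre → £10,183.25
October 29 – December 31, 2023: 64 days × 529 litres/day = 33,856 litres at £0.99/litre → £33,517.44

£162,122.63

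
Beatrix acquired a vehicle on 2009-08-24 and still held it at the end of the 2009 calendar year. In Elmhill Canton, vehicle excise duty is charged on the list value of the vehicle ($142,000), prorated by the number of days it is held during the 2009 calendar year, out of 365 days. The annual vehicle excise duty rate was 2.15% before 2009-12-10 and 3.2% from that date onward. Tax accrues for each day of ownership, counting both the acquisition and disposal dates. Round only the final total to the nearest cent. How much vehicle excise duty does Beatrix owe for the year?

$1,177.24

2009-08-24 to 2009-12-09: 108 days at 2.15% → $142,000 × 2.15% × 108/365 = $903.3534
2009-12-10 to 2009-12-31: 22 days at 3.2% → $142,000 × 3.2% × 22/365 = $273.8849
Total = $1,177.2384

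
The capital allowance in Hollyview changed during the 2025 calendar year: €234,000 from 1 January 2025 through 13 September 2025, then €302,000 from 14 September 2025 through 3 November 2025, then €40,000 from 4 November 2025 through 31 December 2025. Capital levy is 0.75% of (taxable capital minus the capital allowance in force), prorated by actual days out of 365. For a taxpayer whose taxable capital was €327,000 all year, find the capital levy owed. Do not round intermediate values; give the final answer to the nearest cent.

1 January – 13 September 2025: 256 days, exemption €234,000 → (€327,000 − €234,000) × 0.75% × 256/365 = €489.2055
14 September – 3 November 2025: 51 days, exemption €302,000 → (€327,000 − €302,000) × 0.75% × 51/365 = €26.1986
4 November – 31 December 2025: 58 days, exemption €40,000 → (€327,000 − €40,000) × 0.75% × 58/365 = €342.0411
Total = €857.4452

€857.45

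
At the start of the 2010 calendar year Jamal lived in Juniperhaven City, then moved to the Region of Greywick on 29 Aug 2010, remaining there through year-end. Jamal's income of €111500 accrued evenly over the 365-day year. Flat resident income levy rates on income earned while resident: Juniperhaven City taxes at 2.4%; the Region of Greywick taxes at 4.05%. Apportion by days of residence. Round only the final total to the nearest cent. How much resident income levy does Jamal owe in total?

Juniperhaven City, 1 Jan – 28 Aug 2010: 240 days → €111500 × 2.4% × 240/365 = €1759.5616
The Region of Greywick, 29 Aug – 31 Dec 2010: 125 days → €111500 × 4.05% × 125/365 = €1546.4897
Total = €3306.0514

€3306.05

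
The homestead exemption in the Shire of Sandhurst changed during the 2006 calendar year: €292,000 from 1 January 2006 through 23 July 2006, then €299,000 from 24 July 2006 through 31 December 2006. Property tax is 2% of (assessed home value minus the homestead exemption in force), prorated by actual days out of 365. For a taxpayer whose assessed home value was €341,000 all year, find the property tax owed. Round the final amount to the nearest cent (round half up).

€918.25

1 January – 23 July 2006: 204 days, exemption €292,000 → (€341,000 − €292,000) × 2% × 204/365 = €547.7260
24 July – 31 December 2006: 161 days, exemption €299,000 → (€341,000 − €299,000) × 2% × 161/365 = €370.5205
Total = €918.2466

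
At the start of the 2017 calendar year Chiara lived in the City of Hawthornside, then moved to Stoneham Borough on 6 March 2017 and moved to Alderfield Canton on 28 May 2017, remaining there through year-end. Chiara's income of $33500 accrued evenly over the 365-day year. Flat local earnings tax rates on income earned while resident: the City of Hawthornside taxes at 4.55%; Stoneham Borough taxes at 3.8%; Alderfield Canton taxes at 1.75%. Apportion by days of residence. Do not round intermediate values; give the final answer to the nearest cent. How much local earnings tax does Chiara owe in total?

The City of Hawthornside, 1 January – 5 March 2017: 64 days → $33500 × 4.55% × 64/365 = $267.2658
Stoneham Borough, 6 March – 27 May 2017: 83 days → $33500 × 3.8% × 83/365 = $289.4767
Alderfield Canton, 28 May – 31 December 2017: 218 days → $33500 × 1.75% × 218/365 = $350.1438
Total = $906.8863

$906.89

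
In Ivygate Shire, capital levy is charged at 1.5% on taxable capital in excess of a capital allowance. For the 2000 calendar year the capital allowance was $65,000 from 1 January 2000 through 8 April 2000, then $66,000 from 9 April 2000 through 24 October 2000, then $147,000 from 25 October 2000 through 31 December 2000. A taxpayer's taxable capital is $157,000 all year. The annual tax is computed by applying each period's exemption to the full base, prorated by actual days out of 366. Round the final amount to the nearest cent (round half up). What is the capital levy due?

1 January – 8 April 2000: 99 days, exemption $65,000 → ($157,000 − $65,000) × 1.5% × 99/366 = $373.2787
9 April – 24 October 2000: 199 days, exemption $66,000 → ($157,000 − $66,000) × 1.5% × 199/366 = $742.1721
25 October – 31 December 2000: 68 days, exemption $147,000 → ($157,000 − $147,000) × 1.5% × 68/366 = $27.8689
Total = $1,143.3197

$1,143.32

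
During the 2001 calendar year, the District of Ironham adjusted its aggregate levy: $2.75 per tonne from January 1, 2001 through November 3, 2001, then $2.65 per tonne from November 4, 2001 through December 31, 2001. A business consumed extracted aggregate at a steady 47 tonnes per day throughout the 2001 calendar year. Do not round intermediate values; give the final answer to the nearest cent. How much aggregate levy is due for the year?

$46,903.65

January 1 – November 3, 2001: 307 days × 47 tonnes/day = 14,429 tonnes at $2.75/tonne → $39,679.75
November 4 – December 31, 2001: 58 days × 47 tonnes/day = 2,726 tonnes at $2.65/tonne → $7,223.90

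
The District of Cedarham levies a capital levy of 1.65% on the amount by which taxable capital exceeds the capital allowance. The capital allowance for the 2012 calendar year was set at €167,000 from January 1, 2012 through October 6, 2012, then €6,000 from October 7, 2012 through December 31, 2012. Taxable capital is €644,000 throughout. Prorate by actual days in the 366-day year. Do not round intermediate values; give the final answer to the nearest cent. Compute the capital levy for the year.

€8,494.70

January 1 – October 6, 2012: 280 days, exemption €167,000 → (€644,000 − €167,000) × 1.65% × 280/366 = €6,021.1475
October 7 – December 31, 2012: 86 days, exemption €6,000 → (€644,000 − €6,000) × 1.65% × 86/366 = €2,473.5574
Total = €8,494.7049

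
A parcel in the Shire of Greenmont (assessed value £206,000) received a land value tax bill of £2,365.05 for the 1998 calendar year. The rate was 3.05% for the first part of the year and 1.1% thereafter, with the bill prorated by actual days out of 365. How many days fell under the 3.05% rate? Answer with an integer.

9 days

Let d = days at the first rate; then 365 − d days at the second rate.
£206,000 × [3.05%·d + 1.1%·(365−d)] / 365 = £2,365.05
Solving gives d = 9, so the new rate took effect on 10 Jan 1998.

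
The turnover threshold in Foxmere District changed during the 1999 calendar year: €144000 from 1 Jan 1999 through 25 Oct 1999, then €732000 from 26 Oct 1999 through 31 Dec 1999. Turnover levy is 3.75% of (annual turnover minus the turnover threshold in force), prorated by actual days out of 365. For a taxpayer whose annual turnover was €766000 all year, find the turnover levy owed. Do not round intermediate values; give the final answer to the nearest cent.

€19277.47

1 Jan – 25 Oct 1999: 298 days, exemption €144000 → (€766000 − €144000) × 3.75% × 298/365 = €19043.4247
26 Oct – 31 Dec 1999: 67 days, exemption €732000 → (€766000 − €732000) × 3.75% × 67/365 = €234.0411
Total = €19277.4658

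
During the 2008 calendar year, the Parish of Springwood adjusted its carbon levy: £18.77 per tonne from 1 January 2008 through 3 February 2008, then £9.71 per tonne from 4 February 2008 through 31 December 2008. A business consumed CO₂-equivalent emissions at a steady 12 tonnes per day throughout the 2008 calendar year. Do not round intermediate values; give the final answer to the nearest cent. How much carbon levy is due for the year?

1 January – 3 February 2008: 34 days × 12 tonnes/day = 408 tonnes at £18.77/tonne → £7658.16
4 February – 31 December 2008: 332 days × 12 tonnes/day = 3,984 tonnes at £9.71/tonne → £38684.64

£46342.80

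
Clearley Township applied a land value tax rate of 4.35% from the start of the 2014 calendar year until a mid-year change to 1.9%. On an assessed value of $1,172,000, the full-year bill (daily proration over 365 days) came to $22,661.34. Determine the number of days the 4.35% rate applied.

Let d = days at the first rate; then 365 − d days at the second rate.
$1,172,000 × [4.35%·d + 1.9%·(365−d)] / 365 = $22,661.34
Solving gives d = 5, so the new rate took effect on 6 January 2014.

5 days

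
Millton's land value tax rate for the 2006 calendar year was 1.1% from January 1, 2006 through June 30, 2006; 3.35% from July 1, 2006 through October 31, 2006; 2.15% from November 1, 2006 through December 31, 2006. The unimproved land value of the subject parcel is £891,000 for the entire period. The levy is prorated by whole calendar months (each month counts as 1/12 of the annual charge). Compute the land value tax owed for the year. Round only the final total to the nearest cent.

£18,042.75

January 1 – June 30, 2006: 6 months at 1.1% → £891,000 × 1.1% × 6/12 = £4,900.5000
July 1 – October 31, 2006: 4 months at 3.35% → £891,000 × 3.35% × 4/12 = £9,949.5000
November 1 – December 31, 2006: 2 months at 2.15% → £891,000 × 2.15% × 2/12 = £3,192.7500
Total = £18,042.7500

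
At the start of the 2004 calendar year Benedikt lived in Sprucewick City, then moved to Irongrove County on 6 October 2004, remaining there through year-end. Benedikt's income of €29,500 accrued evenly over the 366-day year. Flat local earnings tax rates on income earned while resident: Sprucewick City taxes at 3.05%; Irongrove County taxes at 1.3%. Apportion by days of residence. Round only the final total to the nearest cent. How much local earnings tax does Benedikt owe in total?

Sprucewick City, 1 January – 5 October 2004: 279 days → €29,500 × 3.05% × 279/366 = €685.8750
Irongrove County, 6 October – 31 December 2004: 87 days → €29,500 × 1.3% × 87/366 = €91.1598
Total = €777.0348

€777.03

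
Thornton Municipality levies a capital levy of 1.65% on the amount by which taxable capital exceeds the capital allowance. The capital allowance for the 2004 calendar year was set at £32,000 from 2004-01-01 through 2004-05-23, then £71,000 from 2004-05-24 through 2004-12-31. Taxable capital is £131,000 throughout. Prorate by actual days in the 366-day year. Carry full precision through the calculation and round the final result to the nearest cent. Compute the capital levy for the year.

2004-01-01 to 2004-05-23: 144 days, exemption £32,000 → (£131,000 − £32,000) × 1.65% × 144/366 = £642.6885
2004-05-24 to 2004-12-31: 222 days, exemption £71,000 → (£131,000 − £71,000) × 1.65% × 222/366 = £600.4918
Total = £1,243.1803

£1,243.18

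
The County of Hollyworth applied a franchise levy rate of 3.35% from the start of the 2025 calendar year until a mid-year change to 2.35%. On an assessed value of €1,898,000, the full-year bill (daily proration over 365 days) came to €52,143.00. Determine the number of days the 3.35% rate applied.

145 days

Let d = days at the first rate; then 365 − d days at the second rate.
€1,898,000 × [3.35%·d + 2.35%·(365−d)] / 365 = €52,143.00
Solving gives d = 145, so the new rate took effect on 26 May 2025.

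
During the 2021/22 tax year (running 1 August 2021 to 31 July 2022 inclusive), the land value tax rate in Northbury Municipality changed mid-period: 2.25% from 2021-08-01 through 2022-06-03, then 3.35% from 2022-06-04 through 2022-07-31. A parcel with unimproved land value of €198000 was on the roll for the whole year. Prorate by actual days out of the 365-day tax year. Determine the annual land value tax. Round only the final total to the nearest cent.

€4801.09

2021-08-01 to 2022-06-03: 307 days at 2.25% → €198000 × 2.25% × 307/365 = €3747.0822
2022-06-04 to 2022-07-31: 58 days at 3.35% → €198000 × 3.35% × 58/365 = €1054.0110
Total = €4801.0932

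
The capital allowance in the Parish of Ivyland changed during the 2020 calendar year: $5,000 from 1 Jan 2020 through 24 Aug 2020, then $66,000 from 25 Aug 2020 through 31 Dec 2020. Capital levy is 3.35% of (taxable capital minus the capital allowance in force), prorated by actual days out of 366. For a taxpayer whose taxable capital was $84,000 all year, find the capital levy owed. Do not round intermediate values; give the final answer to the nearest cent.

1 Jan – 24 Aug 2020: 237 days, exemption $5,000 → ($84,000 − $5,000) × 3.35% × 237/366 = $1,713.7172
25 Aug – 31 Dec 2020: 129 days, exemption $66,000 → ($84,000 − $66,000) × 3.35% × 129/366 = $212.5328
Total = $1,926.2500

$1,926.25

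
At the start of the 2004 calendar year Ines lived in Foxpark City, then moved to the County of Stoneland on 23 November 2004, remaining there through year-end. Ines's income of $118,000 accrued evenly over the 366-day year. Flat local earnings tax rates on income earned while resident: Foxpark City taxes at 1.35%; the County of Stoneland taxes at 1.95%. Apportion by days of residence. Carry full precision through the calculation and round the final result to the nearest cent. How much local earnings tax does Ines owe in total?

Foxpark City, 1 January – 22 November 2004: 327 days → $118,000 × 1.35% × 327/366 = $1,423.2541
The County of Stoneland, 23 November – 31 December 2004: 39 days → $118,000 × 1.95% × 39/366 = $245.1885
Total = $1,668.4426

$1,668.44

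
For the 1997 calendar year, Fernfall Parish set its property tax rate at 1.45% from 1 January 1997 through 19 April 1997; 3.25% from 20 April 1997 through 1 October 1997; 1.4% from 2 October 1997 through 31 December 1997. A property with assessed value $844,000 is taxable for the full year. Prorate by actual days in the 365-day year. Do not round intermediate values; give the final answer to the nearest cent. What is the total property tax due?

$19,000.41

1 January – 19 April 1997: 109 days at 1.45% → $844,000 × 1.45% × 109/365 = $3,654.6356
20 April – 1 October 1997: 165 days at 3.25% → $844,000 × 3.25% × 165/365 = $12,399.8630
2 October – 31 December 1997: 91 days at 1.4% → $844,000 × 1.4% × 91/365 = $2,945.9068
Total = $19,000.4055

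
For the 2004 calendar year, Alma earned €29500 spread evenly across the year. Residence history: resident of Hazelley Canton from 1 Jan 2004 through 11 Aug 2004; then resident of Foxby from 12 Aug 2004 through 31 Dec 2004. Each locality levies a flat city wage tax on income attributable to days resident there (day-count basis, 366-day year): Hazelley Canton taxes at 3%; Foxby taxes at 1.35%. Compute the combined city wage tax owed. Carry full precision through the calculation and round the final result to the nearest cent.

€696.15

Hazelley Canton, 1 Jan – 11 Aug 2004: 224 days → €29500 × 3% × 224/366 = €541.6393
Foxby, 12 Aug – 31 Dec 2004: 142 days → €29500 × 1.35% × 142/366 = €154.5123
Total = €696.1516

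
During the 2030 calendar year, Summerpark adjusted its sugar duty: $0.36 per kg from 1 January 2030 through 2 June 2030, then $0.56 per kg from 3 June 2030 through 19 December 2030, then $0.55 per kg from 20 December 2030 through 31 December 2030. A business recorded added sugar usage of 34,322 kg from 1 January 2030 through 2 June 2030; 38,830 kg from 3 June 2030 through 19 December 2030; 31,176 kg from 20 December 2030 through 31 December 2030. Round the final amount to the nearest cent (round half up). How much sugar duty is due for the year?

$51,247.52

1 January – 2 June 2030: 34,322 kg at $0.36/kg → $12,355.92
3 June – 19 December 2030: 38,830 kg at $0.56/kg → $21,744.80
20 December – 31 December 2030: 31,176 kg at $0.55/kg → $17,146.80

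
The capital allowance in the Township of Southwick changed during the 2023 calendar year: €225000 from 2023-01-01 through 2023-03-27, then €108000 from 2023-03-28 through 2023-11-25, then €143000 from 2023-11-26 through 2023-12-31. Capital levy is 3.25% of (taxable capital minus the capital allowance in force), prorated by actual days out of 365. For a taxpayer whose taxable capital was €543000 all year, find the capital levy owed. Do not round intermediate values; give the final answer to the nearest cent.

2023-01-01 to 2023-03-27: 86 days, exemption €225000 → (€543000 − €225000) × 3.25% × 86/365 = €2435.0959
2023-03-28 to 2023-11-25: 243 days, exemption €108000 → (€543000 − €108000) × 3.25% × 243/365 = €9412.0890
2023-11-26 to 2023-12-31: 36 days, exemption €143000 → (€543000 − €143000) × 3.25% × 36/365 = €1282.1918
Total = €13129.3767

€13129.38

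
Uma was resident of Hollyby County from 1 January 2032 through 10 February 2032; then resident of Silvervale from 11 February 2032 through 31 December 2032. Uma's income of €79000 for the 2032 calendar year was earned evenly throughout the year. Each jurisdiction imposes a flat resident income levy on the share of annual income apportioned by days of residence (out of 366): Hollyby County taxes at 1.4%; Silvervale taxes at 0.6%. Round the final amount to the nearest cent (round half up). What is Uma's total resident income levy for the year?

Hollyby County, 1 January – 10 February 2032: 41 days → €79000 × 1.4% × 41/366 = €123.8962
Silvervale, 11 February – 31 December 2032: 325 days → €79000 × 0.6% × 325/366 = €420.9016
Total = €544.7978

€544.80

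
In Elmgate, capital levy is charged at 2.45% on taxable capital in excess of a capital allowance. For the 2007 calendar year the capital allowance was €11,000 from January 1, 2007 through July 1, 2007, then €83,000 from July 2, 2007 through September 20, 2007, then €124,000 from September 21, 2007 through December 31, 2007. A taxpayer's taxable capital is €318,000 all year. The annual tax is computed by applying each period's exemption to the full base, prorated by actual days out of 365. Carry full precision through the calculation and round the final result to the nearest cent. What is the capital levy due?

January 1 – July 1, 2007: 182 days, exemption €11,000 → (€318,000 − €11,000) × 2.45% × 182/365 = €3,750.4466
July 2 – September 20, 2007: 81 days, exemption €83,000 → (€318,000 − €83,000) × 2.45% × 81/365 = €1,277.6918
September 21 – December 31, 2007: 102 days, exemption €124,000 → (€318,000 − €124,000) × 2.45% × 102/365 = €1,328.2356
Total = €6,356.3740

€6,356.37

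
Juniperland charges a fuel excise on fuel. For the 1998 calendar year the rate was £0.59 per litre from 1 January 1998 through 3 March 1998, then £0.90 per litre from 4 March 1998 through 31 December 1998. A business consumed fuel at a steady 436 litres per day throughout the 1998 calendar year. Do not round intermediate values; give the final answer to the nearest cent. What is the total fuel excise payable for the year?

£134,846.08

1 January – 3 March 1998: 62 days × 436 litres/day = 27,032 litres at £0.59/litre → £15,948.88
4 March – 31 December 1998: 303 days × 436 litres/day = 132,108 litres at £0.90/litre → £118,897.20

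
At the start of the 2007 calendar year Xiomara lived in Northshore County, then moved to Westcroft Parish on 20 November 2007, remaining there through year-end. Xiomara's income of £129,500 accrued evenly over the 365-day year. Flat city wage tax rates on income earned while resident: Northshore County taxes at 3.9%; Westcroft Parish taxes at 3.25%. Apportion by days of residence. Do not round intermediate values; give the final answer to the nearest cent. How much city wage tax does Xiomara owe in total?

Northshore County, 1 January – 19 November 2007: 323 days → £129,500 × 3.9% × 323/365 = £4,469.3466
Westcroft Parish, 20 November – 31 December 2007: 42 days → £129,500 × 3.25% × 42/365 = £484.2945
Total = £4,953.6411

£4,953.64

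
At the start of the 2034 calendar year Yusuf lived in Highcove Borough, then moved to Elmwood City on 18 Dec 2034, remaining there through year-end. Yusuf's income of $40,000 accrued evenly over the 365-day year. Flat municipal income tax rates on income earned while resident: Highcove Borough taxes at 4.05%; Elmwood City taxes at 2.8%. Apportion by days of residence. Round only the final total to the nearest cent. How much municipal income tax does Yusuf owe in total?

$1,600.82

Highcove Borough, 1 Jan – 17 Dec 2034: 351 days → $40,000 × 4.05% × 351/365 = $1,557.8630
Elmwood City, 18 Dec – 31 Dec 2034: 14 days → $40,000 × 2.8% × 14/365 = $42.9589
Total = $1,600.8219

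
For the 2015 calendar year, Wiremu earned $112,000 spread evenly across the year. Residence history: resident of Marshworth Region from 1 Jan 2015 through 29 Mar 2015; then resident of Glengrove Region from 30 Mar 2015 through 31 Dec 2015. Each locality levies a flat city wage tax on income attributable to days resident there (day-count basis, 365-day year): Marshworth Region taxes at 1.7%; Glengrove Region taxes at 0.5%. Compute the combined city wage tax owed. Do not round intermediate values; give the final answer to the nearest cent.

$884.03

Marshworth Region, 1 Jan – 29 Mar 2015: 88 days → $112,000 × 1.7% × 88/365 = $459.0466
Glengrove Region, 30 Mar – 31 Dec 2015: 277 days → $112,000 × 0.5% × 277/365 = $424.9863
Total = $884.0329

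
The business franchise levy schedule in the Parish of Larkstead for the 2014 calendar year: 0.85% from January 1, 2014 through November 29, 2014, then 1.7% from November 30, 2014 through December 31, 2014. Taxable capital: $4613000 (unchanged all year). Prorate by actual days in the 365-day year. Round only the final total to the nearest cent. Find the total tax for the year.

January 1 – November 29, 2014: 333 days at 0.85% → $4613000 × 0.85% × 333/365 = $35772.8671
November 30 – December 31, 2014: 32 days at 1.7% → $4613000 × 1.7% × 32/365 = $6875.2658
Total = $42648.1329

$42648.13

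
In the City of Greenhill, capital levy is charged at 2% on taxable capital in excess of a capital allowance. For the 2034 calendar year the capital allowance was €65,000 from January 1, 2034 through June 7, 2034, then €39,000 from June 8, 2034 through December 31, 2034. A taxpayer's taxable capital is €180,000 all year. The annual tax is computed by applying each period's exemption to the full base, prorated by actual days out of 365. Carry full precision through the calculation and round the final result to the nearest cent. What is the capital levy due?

€2,594.90

January 1 – June 7, 2034: 158 days, exemption €65,000 → (€180,000 − €65,000) × 2% × 158/365 = €995.6164
June 8 – December 31, 2034: 207 days, exemption €39,000 → (€180,000 − €39,000) × 2% × 207/365 = €1,599.2877
Total = €2,594.9041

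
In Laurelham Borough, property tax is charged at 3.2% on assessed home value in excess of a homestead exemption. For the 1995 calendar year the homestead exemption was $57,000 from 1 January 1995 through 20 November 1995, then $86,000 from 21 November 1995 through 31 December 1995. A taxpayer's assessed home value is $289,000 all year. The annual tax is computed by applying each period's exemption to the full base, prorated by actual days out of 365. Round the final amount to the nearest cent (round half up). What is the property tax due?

1 January – 20 November 1995: 324 days, exemption $57,000 → ($289,000 − $57,000) × 3.2% × 324/365 = $6,590.0712
21 November – 31 December 1995: 41 days, exemption $86,000 → ($289,000 − $86,000) × 3.2% × 41/365 = $729.6877
Total = $7,319.7589

$7,319.76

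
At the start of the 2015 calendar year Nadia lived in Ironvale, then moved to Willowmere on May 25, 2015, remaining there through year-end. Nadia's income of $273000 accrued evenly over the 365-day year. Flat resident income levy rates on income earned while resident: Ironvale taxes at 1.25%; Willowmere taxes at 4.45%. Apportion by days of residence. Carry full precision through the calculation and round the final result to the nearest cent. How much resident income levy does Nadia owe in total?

Ironvale, January 1 – May 24, 2015: 144 days → $273000 × 1.25% × 144/365 = $1346.3014
Willowmere, May 25 – December 31, 2015: 221 days → $273000 × 4.45% × 221/365 = $7355.6671
Total = $8701.9685

$8701.97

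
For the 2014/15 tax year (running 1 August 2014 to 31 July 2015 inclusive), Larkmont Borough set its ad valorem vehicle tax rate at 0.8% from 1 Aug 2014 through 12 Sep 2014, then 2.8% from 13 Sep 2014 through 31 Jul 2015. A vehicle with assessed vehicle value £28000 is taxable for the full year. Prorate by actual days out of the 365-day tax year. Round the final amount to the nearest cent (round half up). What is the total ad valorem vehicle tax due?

1 Aug – 12 Sep 2014: 43 days at 0.8% → £28000 × 0.8% × 43/365 = £26.3890
13 Sep 2014 – 31 Jul 2015: 322 days at 2.8% → £28000 × 2.8% × 322/365 = £691.6384
Total = £718.0274

£718.03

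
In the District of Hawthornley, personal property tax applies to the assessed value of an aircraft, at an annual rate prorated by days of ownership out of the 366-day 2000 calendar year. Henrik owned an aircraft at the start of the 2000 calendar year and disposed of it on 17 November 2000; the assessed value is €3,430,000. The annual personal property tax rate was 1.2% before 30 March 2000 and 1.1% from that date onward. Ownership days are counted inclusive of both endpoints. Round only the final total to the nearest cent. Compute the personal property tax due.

€34,028.22

1 January – 29 March 2000: 89 days at 1.2% → €3,430,000 × 1.2% × 89/366 = €10,008.8525
30 March – 17 November 2000: 233 days at 1.1% → €3,430,000 × 1.1% × 233/366 = €24,019.3716
Total = €34,028.2240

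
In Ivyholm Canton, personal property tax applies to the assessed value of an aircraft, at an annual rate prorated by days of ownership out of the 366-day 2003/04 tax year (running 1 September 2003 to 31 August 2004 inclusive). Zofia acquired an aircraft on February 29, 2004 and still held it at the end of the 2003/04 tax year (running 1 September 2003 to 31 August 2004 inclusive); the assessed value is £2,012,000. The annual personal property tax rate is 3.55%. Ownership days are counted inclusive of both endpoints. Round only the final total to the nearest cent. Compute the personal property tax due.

Days held (February 29 – August 31, 2004): 185 out of 366
Tax = £2,012,000 × 3.55% × 185/366 = £36,103.3060

£36,103.31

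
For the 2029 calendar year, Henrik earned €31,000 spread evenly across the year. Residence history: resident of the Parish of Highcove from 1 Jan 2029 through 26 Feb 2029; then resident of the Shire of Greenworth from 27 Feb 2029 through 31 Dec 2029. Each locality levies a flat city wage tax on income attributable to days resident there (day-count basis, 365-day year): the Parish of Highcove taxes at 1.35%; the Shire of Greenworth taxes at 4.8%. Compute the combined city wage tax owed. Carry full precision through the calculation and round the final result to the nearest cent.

The Parish of Highcove, 1 Jan – 26 Feb 2029: 57 days → €31,000 × 1.35% × 57/365 = €65.3548
The Shire of Greenworth, 27 Feb – 31 Dec 2029: 308 days → €31,000 × 4.8% × 308/365 = €1,255.6274
Total = €1,320.9822

€1,320.98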